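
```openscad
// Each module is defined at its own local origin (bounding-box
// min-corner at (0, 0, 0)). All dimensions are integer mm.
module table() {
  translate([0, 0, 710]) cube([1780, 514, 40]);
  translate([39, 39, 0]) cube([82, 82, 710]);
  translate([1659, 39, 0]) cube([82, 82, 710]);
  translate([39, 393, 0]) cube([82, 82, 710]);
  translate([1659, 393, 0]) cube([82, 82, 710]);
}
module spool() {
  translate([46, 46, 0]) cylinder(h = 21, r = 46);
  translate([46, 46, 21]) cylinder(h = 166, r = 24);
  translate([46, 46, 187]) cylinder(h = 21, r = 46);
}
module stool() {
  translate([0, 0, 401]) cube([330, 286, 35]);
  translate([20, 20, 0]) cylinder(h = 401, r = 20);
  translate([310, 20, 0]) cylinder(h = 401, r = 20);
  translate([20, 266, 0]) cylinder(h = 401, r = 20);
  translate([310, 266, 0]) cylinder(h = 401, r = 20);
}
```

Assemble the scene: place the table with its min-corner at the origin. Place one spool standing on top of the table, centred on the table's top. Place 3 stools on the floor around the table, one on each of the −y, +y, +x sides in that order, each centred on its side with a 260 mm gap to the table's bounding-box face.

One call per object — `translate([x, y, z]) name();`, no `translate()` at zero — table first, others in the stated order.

table();
translate([844, 211, 750]) spool();
translate([725, -546, 0]) stool();
translate([725, 774, 0]) stool();
translate([2040, 114, 0]) stool();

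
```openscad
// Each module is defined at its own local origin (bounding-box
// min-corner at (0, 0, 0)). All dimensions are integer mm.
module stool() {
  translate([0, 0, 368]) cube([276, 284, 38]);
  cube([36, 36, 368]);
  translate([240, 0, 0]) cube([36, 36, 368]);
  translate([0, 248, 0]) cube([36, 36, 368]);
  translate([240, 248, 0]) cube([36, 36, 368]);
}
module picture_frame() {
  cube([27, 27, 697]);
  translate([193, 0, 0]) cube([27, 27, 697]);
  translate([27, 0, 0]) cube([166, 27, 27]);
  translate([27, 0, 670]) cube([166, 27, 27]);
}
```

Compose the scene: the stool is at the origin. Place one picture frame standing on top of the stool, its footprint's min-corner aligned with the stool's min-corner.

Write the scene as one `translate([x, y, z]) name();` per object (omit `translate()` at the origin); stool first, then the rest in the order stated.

stool();
translate([0, 0, 406]) picture_frame();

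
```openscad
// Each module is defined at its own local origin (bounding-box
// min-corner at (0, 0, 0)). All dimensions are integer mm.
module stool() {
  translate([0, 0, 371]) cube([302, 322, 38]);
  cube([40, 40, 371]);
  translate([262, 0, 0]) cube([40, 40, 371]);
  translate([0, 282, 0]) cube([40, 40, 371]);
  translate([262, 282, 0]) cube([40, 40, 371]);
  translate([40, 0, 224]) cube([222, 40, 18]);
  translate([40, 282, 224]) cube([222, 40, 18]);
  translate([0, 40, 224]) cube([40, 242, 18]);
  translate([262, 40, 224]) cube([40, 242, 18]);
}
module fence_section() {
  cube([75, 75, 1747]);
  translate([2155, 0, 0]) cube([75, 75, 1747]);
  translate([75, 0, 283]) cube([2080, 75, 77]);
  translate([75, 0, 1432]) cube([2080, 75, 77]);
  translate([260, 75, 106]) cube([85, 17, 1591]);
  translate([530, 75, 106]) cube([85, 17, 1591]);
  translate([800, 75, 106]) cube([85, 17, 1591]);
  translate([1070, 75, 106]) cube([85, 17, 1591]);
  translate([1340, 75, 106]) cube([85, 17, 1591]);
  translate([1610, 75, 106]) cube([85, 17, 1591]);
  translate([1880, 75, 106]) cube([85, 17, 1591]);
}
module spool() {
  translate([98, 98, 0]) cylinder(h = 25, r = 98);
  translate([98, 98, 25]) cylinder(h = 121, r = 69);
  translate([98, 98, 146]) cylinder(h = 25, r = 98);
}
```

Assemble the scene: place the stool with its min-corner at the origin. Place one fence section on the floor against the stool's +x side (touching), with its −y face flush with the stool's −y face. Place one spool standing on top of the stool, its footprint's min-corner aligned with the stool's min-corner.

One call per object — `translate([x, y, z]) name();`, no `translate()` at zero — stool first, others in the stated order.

stool();
translate([302, 0, 0]) fence_section();
translate([0, 0, 409]) spool();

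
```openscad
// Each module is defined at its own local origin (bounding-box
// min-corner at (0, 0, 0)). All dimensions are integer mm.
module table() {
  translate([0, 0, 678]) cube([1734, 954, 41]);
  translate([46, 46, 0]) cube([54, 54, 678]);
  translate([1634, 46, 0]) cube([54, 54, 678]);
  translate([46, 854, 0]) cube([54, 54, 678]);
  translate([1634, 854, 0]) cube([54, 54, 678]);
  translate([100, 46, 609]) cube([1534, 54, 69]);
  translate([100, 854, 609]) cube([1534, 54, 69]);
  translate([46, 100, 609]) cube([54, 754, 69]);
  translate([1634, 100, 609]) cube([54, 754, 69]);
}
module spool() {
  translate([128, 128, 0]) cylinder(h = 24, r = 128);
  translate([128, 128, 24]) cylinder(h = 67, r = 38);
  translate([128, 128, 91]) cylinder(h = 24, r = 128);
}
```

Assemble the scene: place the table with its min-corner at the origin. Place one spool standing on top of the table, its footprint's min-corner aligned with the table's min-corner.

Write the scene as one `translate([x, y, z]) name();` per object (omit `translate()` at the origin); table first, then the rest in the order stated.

table();
translate([0, 0, 719]) spool();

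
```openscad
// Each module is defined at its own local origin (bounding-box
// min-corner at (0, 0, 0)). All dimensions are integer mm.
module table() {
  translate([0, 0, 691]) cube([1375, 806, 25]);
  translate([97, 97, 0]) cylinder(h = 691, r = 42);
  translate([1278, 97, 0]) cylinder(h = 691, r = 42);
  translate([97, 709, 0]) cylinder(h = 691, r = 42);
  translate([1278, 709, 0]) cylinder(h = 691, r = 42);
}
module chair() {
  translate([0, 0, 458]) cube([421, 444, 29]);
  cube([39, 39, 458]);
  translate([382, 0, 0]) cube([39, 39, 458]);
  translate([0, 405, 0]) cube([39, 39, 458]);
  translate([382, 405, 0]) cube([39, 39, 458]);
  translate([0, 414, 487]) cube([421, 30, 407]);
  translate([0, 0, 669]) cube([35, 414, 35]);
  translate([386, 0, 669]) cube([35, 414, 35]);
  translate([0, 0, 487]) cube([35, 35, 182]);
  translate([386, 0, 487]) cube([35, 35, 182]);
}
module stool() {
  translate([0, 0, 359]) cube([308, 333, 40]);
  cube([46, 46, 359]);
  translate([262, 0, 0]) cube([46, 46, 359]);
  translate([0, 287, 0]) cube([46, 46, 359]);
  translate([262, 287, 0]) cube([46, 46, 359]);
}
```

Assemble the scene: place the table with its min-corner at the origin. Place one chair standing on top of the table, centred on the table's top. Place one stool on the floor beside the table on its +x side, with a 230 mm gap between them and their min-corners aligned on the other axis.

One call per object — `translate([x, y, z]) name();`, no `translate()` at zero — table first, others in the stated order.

table();
translate([477, 181, 716]) chair();
translate([1605, 0, 0]) stool();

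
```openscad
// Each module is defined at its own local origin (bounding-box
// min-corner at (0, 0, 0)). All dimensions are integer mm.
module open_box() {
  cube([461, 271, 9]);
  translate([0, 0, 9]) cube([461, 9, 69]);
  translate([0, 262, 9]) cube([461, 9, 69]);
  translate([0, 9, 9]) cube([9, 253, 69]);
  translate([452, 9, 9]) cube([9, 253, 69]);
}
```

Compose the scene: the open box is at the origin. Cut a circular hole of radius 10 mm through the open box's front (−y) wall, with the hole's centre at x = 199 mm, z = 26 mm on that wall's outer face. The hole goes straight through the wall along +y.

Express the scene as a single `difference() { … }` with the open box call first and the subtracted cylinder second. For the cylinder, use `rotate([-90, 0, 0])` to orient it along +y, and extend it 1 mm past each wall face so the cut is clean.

difference() {
  open_box();
  translate([199, -1, 26]) rotate([-90, 0, 0]) cylinder(h = 11, r = 10);
}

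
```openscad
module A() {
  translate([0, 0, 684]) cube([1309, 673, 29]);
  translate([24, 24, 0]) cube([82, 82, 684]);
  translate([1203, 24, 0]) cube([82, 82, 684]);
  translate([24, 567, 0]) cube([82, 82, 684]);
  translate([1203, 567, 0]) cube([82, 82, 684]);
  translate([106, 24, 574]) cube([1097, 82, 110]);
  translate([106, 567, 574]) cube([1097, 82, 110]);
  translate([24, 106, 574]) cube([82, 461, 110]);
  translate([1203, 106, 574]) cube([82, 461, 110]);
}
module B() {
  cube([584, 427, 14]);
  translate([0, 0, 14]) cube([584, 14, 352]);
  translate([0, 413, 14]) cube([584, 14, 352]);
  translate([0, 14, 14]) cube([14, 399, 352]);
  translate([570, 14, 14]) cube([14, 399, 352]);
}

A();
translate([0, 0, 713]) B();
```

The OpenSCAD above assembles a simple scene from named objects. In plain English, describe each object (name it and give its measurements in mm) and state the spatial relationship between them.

A is a table: top 1309 mm (x) × 673 mm (y), 29 mm thick, upper face at z = 713 mm, on four 82×82 mm square legs, each inset 24 mm from the nearest pair of top edges, running from z = 0 to the bottom of the top. Four apron rails, 82 mm thick and 110 mm tall, run between adjacent legs with their top edges flush with the underside of the top and their outer faces flush with the legs' outer faces.

B is an open storage box with external size 584×427×366 mm and wall thickness 14 mm (the base is also 14 mm thick). The base covers the whole footprint; the four walls stand on the base, with the y-facing walls full-width and the x-facing walls fitting between their inner faces.

The open box is on top of the table.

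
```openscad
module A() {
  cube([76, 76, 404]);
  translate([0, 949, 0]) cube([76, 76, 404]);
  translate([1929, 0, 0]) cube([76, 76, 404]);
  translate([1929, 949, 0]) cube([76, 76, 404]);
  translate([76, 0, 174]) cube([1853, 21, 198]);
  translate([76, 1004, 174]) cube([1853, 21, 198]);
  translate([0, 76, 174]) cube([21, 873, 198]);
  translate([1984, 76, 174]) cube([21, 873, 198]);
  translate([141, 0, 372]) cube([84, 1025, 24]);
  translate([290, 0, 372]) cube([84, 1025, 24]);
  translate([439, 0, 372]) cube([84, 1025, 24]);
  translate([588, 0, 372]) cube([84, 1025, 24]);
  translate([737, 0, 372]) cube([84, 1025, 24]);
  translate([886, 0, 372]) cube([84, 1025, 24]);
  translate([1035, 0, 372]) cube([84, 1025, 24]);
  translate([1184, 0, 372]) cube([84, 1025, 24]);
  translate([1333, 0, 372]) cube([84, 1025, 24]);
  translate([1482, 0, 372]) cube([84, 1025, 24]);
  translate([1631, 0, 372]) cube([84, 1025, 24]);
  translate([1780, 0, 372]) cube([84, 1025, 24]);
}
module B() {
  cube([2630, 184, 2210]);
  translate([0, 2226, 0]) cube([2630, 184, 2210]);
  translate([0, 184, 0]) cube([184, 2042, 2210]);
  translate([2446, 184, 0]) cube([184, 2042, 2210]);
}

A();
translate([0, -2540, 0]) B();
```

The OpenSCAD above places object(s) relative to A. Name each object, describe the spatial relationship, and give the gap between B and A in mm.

The house frame's nearest face is 130 mm from the bed frame's −y face.

A is a bed frame. B is a house frame. The house frame is on the floor beside the bed frame on its −y side. The gap between the house frame and the bed frame is 130 mm.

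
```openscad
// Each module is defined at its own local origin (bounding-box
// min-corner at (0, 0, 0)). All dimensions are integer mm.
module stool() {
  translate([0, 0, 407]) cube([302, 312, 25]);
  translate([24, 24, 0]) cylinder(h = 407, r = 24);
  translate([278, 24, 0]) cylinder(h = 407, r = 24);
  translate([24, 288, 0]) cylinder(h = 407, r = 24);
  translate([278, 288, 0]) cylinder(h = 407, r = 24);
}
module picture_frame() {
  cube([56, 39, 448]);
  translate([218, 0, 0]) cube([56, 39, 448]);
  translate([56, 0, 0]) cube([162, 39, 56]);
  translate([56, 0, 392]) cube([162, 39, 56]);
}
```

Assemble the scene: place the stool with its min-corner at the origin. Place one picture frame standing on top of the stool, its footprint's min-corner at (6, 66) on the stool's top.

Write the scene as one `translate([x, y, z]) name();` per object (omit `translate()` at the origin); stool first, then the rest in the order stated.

stool();
translate([6, 66, 432]) picture_frame();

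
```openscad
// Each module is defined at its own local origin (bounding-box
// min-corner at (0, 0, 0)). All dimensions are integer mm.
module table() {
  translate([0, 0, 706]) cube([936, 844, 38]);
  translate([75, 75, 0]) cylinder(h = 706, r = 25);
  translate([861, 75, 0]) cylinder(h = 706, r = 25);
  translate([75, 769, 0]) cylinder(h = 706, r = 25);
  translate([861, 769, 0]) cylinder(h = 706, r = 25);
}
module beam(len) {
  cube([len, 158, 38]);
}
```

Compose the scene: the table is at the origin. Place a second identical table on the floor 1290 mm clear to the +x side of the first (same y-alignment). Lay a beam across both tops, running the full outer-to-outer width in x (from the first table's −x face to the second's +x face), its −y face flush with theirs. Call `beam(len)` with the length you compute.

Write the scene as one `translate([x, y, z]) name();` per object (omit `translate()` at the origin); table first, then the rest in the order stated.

table();
translate([2226, 0, 0]) table();
translate([0, 0, 744]) beam(3162);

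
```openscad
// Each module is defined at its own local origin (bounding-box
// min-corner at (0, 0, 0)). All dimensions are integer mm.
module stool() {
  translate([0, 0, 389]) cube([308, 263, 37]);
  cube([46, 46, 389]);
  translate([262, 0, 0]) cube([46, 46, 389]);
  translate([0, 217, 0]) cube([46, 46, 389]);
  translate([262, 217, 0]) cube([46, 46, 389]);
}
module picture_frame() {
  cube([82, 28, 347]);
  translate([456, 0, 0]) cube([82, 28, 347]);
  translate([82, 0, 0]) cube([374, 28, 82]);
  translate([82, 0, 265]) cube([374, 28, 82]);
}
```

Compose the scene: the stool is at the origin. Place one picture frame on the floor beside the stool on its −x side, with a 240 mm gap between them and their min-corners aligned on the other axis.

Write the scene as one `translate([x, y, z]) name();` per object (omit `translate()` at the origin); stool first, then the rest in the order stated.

stool();
translate([-778, 0, 0]) picture_frame();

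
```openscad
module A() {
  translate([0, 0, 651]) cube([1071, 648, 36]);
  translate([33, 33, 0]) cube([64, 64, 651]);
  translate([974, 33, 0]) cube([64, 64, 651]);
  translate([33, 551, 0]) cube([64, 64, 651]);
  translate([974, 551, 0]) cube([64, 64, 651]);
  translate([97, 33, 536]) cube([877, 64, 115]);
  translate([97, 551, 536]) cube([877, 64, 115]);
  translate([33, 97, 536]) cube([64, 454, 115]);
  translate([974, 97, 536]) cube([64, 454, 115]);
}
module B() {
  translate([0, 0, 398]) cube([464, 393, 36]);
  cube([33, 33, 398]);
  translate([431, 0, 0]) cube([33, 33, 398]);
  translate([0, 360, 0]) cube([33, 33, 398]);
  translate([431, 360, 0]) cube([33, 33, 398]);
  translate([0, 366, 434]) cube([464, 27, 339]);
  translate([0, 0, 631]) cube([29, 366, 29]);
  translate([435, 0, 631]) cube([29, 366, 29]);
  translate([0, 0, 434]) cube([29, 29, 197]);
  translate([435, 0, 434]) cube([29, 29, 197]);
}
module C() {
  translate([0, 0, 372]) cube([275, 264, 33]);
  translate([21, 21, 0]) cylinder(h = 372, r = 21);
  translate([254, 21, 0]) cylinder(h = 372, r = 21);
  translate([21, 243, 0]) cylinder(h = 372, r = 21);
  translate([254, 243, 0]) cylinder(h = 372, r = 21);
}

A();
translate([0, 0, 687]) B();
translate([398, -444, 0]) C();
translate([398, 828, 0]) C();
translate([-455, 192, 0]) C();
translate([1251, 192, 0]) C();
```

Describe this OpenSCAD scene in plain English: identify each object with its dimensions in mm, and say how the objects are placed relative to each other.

A is a rectangular dining table. The top is 1071×648×36 mm with its upper surface at z = 687 mm. It stands on four 64×64 mm square legs, each inset 33 mm from the nearest pair of top edges, running from the floor to the underside of the top. Four apron rails, 64 mm thick and 115 mm tall, run between adjacent legs with their top edges flush with the underside of the top and their outer faces flush with the legs' outer faces.

B is a chair: 464×393 mm seat, 36 mm thick, top at z = 434 mm, on four 33 mm square corner legs flush with the seat edges. A 27 mm thick backrest slab spans the full seat width, extending 339 mm above the seat top, its back face flush with the seat's +y edge. Two armrests of 29×29 mm section run along each side from the seat's front edge to the front of the backrest, top faces 226 mm above the seat top and outer faces flush with the seat's x-edges; a 29×29 mm post under the front of each armrest stands on the seat at the front corner.

C is a simple wooden stool: a rectangular seat 275 mm (x) by 264 mm (y), 33 mm thick, top face at z = 405 mm, on four round legs, each 42 mm in diameter. The legs rest on z = 0, each leg's axis is inset half a diameter from the nearest pair of seat edges (so the leg's bounding box is flush with the corner).

The chair is on top of the table. Four stools sit around the table at the −y, +y, −x, +x sides.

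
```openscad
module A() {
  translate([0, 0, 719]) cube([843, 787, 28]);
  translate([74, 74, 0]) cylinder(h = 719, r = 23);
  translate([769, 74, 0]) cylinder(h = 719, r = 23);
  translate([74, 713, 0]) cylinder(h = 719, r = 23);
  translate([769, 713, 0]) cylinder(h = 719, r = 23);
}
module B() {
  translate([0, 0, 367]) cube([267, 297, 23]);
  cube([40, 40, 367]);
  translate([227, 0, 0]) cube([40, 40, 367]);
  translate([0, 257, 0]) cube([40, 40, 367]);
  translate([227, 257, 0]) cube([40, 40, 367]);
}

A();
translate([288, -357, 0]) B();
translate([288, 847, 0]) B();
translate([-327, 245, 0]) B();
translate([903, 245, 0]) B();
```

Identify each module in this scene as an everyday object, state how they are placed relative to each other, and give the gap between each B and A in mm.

Each stool's nearest face is 60 mm from the table's bounding box.

A is a table. B is a stool. Four stools sit around the table at the −y, +y, −x, +x sides. The gap between each stool and the table is 60 mm.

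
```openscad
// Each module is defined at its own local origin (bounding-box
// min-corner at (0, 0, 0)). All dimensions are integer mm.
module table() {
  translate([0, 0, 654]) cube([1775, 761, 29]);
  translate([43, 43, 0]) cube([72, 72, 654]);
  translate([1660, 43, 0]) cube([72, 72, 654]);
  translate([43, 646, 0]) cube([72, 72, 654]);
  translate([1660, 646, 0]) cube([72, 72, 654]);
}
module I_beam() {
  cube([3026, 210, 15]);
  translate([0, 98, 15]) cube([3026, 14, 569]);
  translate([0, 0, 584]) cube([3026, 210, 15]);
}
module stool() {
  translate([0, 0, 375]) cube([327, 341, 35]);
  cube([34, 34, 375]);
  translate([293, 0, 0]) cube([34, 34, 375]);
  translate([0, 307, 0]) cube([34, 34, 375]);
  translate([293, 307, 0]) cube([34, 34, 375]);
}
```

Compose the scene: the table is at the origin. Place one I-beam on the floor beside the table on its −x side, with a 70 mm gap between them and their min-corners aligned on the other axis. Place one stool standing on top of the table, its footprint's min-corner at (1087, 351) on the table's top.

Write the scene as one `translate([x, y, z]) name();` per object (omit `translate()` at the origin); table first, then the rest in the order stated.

table();
translate([-3096, 0, 0]) I_beam();
translate([1087, 351, 683]) stool();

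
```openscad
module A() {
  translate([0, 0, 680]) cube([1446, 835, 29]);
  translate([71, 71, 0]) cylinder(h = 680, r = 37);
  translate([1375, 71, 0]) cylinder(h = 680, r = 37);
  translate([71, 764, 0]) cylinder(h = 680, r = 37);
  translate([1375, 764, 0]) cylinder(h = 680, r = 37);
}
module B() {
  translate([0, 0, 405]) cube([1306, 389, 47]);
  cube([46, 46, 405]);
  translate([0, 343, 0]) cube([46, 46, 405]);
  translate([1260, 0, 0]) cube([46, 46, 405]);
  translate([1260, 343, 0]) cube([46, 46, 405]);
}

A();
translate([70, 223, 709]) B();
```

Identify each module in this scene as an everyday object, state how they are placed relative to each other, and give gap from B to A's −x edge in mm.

The bench's min-x is at 70; the table's min-x is 0; gap = 70 mm.

A is a table. B is a bench. The bench is on top of the table, centred. The gap from the bench to the table's −x edge is 70 mm.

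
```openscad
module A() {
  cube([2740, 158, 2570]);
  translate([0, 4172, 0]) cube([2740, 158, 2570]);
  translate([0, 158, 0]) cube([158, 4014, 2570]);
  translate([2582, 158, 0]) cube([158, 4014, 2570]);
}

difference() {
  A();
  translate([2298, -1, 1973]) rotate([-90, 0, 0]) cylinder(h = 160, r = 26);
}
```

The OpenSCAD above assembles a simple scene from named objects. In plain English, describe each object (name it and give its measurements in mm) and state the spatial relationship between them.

A is the wall frame of a small rectangular building: four walls, each 2570 mm tall and 158 mm thick, enclosing a footprint 2740 mm (x) by 4330 mm (y) outside-to-outside, with no floor or roof. The front and back walls (the −y and +y sides) span the full width; the two side walls fit between them.

The house frame has a circular hole of radius 26 mm through its front wall, centred at (x = 2298, z = 1973).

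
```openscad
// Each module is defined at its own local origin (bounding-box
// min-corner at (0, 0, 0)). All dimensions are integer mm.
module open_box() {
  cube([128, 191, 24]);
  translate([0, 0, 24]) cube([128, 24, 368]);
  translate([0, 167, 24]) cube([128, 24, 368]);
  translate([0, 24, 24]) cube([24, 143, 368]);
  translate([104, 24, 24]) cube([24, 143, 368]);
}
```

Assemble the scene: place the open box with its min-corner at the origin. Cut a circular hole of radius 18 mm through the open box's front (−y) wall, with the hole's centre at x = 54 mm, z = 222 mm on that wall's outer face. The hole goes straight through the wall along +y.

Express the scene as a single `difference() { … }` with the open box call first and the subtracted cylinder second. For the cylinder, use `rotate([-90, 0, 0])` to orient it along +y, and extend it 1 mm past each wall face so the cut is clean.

difference() {
  open_box();
  translate([54, -1, 222]) rotate([-90, 0, 0]) cylinder(h = 26, r = 18);
}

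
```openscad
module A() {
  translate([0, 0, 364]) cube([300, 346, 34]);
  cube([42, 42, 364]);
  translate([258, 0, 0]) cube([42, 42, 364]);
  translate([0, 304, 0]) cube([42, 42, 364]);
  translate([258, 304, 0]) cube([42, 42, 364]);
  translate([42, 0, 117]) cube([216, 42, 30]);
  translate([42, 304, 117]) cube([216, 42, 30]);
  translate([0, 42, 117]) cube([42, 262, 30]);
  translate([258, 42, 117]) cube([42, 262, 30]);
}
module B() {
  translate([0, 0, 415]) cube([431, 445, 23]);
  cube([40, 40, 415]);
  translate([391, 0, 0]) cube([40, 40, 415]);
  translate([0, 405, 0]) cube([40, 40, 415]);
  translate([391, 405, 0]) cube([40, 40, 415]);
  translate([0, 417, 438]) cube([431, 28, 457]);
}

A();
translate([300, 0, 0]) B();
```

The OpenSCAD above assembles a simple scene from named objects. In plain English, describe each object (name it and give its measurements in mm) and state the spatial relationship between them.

A is a four-legged stool. The seat is a 300×346×34 mm slab whose top surface is at z = 398 mm; four square legs, each 42×42 mm in cross-section, run from the floor (z = 0) to the underside of the seat, each flush with a corner of the seat. Four stretchers, 42 mm wide and 30 mm tall, connect adjacent legs with their undersides at z = 117 mm, each running between the inner faces of the legs it joins and aligned with the legs' outer faces on the other axis.

B is a chair. The seat is a 431×445×23 mm slab with its top at z = 438 mm, on four 40×40 mm corner legs (flush with the seat edges, standing on z = 0). A flat backrest 28 mm thick, 457 mm tall, spans the full seat width and rises from the seat top along its +y edge, rear face flush with the rear of the seat.

The chair is against the stool's +x side, with their −y faces flush.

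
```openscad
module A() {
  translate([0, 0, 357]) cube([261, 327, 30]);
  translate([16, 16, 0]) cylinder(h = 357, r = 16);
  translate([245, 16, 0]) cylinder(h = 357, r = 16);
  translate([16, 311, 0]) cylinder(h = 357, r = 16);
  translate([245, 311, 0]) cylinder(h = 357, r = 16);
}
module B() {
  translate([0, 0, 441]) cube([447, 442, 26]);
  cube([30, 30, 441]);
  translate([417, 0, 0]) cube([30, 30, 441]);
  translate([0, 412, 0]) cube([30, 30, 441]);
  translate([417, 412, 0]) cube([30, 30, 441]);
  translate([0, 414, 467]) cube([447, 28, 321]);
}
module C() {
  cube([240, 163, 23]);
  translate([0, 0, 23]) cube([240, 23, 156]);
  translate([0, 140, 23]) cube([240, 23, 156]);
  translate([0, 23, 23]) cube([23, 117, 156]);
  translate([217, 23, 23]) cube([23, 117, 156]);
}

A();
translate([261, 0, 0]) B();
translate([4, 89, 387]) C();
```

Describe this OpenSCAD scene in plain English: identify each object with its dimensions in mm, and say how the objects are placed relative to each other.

A is a four-legged stool. The seat is 261×327 mm, 30 mm thick, top at z = 387 mm. It stands on four round legs, each 32 mm in diameter, from z = 0 to the seat underside, each leg's axis is inset half a diameter from the nearest pair of seat edges (so the leg's bounding box is flush with the corner).

B is a chair: 447×442 mm seat, 26 mm thick, top at z = 467 mm, on four 30 mm square corner legs flush with the seat edges. A 28 mm thick backrest slab spans the full seat width, extending 321 mm above the seat top, its back face flush with the seat's +y edge.

C is an open storage box with external size 240×163×179 mm and wall thickness 23 mm (the base is also 23 mm thick). The base covers the whole footprint; the four walls stand on the base, with the y-facing walls full-width and the x-facing walls fitting between their inner faces.

The chair is against the stool's +x side, with their −y faces flush. The open box is on top of the stool.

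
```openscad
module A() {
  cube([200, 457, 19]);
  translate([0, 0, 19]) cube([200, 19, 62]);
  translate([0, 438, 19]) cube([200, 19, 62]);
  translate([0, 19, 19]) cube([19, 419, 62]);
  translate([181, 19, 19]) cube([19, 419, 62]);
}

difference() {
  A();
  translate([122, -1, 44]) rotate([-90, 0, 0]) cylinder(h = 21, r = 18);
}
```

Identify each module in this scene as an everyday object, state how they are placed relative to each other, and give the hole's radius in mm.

The subtracted cylinder has r = 18 mm.

A is an open box. The open box has a circular hole through its front wall. The hole's radius is 18 mm.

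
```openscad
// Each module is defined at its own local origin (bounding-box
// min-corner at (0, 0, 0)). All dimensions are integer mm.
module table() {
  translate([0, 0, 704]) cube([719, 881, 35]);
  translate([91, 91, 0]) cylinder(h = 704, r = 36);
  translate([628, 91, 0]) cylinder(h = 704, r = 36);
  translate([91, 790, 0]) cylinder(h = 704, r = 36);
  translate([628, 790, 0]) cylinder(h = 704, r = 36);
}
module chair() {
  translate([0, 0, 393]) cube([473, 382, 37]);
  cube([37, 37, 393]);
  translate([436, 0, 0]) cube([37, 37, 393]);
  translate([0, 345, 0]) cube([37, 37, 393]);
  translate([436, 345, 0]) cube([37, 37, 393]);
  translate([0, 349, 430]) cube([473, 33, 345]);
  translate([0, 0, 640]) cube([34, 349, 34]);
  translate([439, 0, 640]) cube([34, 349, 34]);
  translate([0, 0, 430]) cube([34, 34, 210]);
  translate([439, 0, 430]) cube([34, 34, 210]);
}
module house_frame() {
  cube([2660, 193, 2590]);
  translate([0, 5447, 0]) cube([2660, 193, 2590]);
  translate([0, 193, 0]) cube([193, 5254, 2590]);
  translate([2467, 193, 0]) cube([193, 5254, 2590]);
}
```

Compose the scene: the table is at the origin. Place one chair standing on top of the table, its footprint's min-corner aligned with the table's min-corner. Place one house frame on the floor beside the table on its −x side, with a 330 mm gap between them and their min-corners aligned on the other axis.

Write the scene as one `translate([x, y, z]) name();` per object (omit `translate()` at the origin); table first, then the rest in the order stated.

table();
translate([0, 0, 739]) chair();
translate([-2990, 0, 0]) house_frame();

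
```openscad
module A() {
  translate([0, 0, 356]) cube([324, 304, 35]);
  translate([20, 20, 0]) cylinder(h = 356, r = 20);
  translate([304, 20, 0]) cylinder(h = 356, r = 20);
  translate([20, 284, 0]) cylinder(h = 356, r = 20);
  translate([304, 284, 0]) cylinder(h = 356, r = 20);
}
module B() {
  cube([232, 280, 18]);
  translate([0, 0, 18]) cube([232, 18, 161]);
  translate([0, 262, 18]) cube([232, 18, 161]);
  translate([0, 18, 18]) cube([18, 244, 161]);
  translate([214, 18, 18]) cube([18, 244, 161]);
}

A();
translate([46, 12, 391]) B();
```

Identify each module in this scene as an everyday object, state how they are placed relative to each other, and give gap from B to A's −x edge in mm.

The open box's min-x is at 46; the stool's min-x is 0; gap = 46 mm.

A is a stool. B is an open box. The open box is on top of the stool, centred. The gap from the open box to the stool's −x edge is 46 mm.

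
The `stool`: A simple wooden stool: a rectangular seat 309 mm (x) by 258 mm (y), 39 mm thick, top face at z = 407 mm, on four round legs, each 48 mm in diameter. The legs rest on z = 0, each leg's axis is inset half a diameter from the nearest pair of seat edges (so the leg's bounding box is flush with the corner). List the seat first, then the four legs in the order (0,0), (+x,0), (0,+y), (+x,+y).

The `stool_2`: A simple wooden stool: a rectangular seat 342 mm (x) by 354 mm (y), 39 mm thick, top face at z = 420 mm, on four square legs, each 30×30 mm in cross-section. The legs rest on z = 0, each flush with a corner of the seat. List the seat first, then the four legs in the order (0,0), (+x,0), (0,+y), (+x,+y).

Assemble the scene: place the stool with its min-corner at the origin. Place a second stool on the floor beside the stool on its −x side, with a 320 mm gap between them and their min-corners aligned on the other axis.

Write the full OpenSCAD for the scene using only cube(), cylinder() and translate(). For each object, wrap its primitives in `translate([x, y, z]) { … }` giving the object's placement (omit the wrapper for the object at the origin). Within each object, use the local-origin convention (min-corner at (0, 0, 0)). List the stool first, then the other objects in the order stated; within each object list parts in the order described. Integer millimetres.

translate([0, 0, 368]) cube([309, 258, 39]);
translate([24, 24, 0]) cylinder(h = 368, r = 24);
translate([285, 24, 0]) cylinder(h = 368, r = 24);
translate([24, 234, 0]) cylinder(h = 368, r = 24);
translate([285, 234, 0]) cylinder(h = 368, r = 24);
translate([-662, 0, 0]) {
  translate([0, 0, 381]) cube([342, 354, 39]);
  cube([30, 30, 381]);
  translate([312, 0, 0]) cube([30, 30, 381]);
  translate([0, 324, 0]) cube([30, 30, 381]);
  translate([312, 324, 0]) cube([30, 30, 381]);
}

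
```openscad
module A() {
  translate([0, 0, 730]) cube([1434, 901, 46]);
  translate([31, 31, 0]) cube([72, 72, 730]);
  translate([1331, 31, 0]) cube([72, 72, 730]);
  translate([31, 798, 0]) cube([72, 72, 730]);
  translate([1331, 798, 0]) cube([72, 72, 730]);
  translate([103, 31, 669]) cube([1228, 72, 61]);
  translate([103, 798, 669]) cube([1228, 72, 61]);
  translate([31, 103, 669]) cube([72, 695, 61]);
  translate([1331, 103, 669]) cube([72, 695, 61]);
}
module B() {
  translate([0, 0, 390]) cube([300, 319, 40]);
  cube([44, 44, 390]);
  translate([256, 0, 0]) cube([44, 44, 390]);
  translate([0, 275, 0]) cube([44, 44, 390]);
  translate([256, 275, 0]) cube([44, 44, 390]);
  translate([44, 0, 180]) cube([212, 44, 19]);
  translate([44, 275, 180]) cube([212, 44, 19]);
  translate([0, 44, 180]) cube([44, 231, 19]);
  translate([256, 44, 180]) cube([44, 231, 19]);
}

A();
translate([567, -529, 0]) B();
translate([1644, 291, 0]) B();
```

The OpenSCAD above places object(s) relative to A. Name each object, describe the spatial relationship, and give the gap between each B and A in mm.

Each stool's nearest face is 210 mm from the table's bounding box.

A is a table. B is a stool. Two stools sit around the table at the −y, +x sides. The gap between each stool and the table is 210 mm.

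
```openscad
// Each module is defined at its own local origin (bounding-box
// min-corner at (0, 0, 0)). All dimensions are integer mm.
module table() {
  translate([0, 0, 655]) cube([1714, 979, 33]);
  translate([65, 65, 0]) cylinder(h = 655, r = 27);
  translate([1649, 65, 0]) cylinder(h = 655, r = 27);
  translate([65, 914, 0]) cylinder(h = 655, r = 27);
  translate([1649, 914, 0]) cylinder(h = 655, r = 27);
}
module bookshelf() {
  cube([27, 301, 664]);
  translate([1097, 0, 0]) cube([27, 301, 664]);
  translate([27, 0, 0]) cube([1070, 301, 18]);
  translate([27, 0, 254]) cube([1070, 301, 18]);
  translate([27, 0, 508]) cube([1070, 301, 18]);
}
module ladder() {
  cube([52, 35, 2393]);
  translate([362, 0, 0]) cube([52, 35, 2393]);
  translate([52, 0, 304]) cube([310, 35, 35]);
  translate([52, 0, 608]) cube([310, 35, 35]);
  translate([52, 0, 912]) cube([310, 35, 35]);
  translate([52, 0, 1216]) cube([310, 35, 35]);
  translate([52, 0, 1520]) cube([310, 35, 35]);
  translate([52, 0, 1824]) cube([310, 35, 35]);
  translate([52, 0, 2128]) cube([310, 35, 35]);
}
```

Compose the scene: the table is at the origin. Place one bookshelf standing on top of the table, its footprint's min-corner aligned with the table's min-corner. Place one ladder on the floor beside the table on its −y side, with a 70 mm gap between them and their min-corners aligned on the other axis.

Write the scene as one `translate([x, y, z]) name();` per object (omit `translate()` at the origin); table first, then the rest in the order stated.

table();
translate([0, 0, 688]) bookshelf();
translate([0, -105, 0]) ladder();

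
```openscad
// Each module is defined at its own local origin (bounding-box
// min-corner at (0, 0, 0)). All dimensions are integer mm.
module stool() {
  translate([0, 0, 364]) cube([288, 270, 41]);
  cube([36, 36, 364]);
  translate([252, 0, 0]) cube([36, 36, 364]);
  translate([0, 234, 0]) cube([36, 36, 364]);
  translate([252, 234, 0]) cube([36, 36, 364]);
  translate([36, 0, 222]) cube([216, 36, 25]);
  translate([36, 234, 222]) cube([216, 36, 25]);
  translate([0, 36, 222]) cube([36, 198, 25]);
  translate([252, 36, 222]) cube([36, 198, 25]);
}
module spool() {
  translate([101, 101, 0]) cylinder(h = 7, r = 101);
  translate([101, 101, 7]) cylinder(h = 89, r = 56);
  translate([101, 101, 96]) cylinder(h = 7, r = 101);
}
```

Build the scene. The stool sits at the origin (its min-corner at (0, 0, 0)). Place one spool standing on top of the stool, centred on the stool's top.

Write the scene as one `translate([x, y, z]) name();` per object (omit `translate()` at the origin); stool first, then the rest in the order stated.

stool();
translate([43, 34, 405]) spool();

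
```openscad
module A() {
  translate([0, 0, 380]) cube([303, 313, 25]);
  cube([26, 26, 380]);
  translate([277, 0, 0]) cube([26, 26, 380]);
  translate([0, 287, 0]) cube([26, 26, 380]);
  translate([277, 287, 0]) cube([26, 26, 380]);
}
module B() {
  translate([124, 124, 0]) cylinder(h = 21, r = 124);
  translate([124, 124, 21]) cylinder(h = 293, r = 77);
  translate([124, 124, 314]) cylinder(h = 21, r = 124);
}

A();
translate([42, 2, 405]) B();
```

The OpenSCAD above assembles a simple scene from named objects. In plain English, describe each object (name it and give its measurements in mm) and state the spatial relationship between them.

A is a four-legged stool. The seat is 303×313 mm, 25 mm thick, top at z = 405 mm. It stands on four square legs, each 26×26 mm in cross-section, from z = 0 to the seat underside, each flush with a corner of the seat.

B is a spool: two coaxial disc flanges of radius 124 mm and thickness 21 mm, joined by a core cylinder of radius 77 mm and height 293 mm. The lower flange rests on z = 0 and the three cylinders share a vertical axis.

The spool is on top of the stool.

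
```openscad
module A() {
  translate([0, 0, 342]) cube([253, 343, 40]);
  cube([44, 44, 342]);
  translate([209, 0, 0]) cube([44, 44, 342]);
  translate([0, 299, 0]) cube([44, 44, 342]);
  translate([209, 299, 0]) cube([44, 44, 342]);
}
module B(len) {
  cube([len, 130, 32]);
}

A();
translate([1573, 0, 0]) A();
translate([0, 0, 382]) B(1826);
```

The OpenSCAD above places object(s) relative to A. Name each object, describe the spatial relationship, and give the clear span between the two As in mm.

Second stool starts at x = 1573; first ends at x = 253; clear span = 1573 − 253 = 1320 mm.

A is a stool. B is a beam. A beam spans the tops of two stools. The clear span between the two stools is 1320 mm.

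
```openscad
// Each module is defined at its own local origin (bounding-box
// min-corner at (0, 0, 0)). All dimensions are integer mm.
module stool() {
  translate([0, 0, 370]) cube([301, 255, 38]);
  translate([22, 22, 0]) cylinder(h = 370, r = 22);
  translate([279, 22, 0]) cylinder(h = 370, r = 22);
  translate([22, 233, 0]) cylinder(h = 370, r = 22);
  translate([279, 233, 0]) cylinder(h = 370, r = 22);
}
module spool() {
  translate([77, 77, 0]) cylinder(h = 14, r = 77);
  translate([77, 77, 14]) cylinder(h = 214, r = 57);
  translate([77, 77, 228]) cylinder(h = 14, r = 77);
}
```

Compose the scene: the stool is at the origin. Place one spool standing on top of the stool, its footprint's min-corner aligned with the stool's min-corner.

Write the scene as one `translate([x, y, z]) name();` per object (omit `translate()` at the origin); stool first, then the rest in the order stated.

stool();
translate([0, 0, 408]) spool();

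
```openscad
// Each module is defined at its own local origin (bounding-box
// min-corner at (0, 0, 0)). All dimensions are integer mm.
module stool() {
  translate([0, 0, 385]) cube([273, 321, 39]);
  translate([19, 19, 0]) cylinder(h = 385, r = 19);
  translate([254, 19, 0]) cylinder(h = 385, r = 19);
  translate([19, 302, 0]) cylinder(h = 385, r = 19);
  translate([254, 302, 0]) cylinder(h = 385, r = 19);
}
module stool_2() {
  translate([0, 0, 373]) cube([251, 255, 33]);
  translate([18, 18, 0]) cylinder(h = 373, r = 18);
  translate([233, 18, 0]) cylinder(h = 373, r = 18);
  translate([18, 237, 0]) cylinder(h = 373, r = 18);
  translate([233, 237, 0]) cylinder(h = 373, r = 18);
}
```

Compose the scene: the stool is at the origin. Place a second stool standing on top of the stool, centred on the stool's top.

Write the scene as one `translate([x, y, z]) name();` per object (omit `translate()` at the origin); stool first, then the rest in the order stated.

stool();
translate([11, 33, 424]) stool_2();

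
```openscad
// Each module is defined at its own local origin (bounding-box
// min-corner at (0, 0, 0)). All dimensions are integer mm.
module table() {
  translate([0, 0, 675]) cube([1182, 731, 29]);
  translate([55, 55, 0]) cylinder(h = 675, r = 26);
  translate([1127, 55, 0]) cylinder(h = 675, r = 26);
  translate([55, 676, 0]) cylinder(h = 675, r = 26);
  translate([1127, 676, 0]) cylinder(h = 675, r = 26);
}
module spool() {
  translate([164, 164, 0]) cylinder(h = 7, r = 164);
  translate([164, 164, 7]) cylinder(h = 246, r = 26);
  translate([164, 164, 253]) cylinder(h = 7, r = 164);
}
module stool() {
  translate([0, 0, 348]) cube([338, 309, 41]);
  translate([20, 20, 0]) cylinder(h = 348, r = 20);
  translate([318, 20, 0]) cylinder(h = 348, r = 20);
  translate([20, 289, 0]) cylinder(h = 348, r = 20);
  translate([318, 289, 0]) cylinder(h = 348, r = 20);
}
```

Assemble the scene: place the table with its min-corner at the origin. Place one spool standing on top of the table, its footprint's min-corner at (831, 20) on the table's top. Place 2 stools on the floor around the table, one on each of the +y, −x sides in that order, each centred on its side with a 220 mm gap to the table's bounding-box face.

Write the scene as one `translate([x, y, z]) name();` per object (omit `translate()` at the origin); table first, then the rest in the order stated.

table();
translate([831, 20, 704]) spool();
translate([422, 951, 0]) stool();
translate([-558, 211, 0]) stool();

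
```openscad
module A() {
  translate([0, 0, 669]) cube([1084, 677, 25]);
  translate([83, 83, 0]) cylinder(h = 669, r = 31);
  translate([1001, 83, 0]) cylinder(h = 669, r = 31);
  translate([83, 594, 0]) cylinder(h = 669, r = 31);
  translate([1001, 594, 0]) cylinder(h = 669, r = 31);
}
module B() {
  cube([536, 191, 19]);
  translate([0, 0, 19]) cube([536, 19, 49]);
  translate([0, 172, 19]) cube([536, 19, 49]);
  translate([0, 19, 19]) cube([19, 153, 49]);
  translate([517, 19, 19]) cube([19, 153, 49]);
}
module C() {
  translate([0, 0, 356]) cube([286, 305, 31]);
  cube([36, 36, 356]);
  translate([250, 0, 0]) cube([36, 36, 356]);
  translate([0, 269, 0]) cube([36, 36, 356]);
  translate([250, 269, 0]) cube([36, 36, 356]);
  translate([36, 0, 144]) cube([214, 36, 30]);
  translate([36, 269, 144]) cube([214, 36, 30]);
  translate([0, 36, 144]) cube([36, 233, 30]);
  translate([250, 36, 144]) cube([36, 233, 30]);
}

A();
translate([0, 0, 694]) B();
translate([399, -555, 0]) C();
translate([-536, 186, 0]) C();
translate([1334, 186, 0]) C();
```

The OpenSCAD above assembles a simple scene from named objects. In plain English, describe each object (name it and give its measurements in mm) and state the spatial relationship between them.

A is a table with a 1084×677 mm rectangular top, 25 mm thick, top surface at z = 694 mm, supported by four round legs of 62 mm diameter, each leg's bounding box inset 52 mm from the nearest pair of top edges, running from the floor.

B is an open storage box with external size 536×191×68 mm and wall thickness 19 mm (the base is also 19 mm thick). The base covers the whole footprint; the four walls stand on the base, with the y-facing walls full-width and the x-facing walls fitting between their inner faces.

C is a simple wooden stool: a rectangular seat 286 mm (x) by 305 mm (y), 31 mm thick, top face at z = 387 mm, on four square legs, each 36×36 mm in cross-section. The legs rest on z = 0, each flush with a corner of the seat. Four stretchers, 36 mm wide and 30 mm tall, connect adjacent legs with their undersides at z = 144 mm, each running between the inner faces of the legs it joins and aligned with the legs' outer faces on the other axis.

The open box is on top of the table. Three stools sit around the table at the −y, −x, +x sides.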